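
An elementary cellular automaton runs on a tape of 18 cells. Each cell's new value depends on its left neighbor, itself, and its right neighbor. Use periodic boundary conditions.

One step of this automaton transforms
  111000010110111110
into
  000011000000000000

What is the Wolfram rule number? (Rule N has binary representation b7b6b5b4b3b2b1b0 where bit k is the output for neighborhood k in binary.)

1

position 1: 111 → 0  (bit 7 = 0)
position 2: 110 → 0  (bit 6 = 0)
position 8: 101 → 0  (bit 5 = 0)
position 3: 100 → 0  (bit 4 = 0)
position 0: 011 → 0  (bit 3 = 0)
position 7: 010 → 0  (bit 2 = 0)
position 6: 001 → 0  (bit 1 = 0)
position 4: 000 → 1  (bit 0 = 1)
bits b7..b0 = 00000001 = 1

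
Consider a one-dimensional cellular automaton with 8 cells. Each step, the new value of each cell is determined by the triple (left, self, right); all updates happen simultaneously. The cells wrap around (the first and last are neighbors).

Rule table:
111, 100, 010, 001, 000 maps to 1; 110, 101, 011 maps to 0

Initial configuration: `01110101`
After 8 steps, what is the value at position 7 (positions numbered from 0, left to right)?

1

step 1: 00100101
step 2: 11111101
step 3: 11111000
step 4: 01110111
step 5: 00100010
step 6: 11111111
step 7: 11111111  (fixed point — unchanged through step 8)
position 7 holds 1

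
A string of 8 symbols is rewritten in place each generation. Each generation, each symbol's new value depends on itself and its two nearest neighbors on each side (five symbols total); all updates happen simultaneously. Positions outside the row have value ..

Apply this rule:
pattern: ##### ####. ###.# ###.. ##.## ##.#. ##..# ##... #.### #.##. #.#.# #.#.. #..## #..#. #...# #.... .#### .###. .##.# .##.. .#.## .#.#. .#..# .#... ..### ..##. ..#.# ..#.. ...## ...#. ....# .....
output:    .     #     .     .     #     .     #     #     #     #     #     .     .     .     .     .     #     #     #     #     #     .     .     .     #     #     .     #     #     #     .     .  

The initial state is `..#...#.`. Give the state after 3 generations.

###.###.

.##..##.
####.###
###.###.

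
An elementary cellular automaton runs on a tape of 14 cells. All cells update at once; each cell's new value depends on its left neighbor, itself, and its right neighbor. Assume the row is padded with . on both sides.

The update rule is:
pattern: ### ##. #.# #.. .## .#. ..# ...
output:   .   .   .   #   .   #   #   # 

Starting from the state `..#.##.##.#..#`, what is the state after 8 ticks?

...#######....

###.......####
...#######....
###.......####  (repeats tick 1; period 2)
tick 8: ...#######....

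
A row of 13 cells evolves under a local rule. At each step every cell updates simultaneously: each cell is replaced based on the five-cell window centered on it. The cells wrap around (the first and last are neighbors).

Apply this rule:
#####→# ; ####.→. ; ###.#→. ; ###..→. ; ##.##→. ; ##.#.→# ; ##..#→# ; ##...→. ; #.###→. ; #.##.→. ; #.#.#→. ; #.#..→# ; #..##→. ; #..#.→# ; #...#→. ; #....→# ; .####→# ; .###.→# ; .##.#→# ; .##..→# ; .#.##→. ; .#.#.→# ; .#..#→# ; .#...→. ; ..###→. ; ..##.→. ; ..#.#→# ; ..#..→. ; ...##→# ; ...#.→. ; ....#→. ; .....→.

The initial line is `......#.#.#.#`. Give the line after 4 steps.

.#....##.#.##
##.#.#.##...#
#.#.#...#..#.
.#.##....####

.#.##....####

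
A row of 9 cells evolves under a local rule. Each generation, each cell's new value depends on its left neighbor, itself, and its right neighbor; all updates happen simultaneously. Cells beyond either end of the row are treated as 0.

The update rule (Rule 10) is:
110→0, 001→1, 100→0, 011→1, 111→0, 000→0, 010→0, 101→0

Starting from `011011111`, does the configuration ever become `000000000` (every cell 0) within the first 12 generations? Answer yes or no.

110010000
100100000
001000000
010000000
100000000
000000000
all cells are 0 at generation 6

yes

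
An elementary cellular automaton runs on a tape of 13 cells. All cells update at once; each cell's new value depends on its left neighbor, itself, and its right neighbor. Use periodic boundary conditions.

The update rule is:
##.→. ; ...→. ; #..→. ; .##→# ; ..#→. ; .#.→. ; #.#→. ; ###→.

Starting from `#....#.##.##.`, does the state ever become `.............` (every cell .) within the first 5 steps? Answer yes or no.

yes

.......#..#..
.............
all cells are . at step 2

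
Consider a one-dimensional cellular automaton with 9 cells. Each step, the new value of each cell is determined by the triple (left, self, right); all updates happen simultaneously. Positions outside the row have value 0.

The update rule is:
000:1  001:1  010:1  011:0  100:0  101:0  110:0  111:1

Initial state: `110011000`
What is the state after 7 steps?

101111101

000100011
111101100
011000001
100011111
101101110
100000100
101111101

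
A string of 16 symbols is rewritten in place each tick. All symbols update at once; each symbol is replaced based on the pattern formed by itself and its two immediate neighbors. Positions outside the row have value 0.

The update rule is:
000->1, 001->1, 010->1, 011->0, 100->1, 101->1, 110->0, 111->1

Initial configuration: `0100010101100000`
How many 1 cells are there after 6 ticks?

1111111110011111
0111111101101110
1011111010010101
1101110111111111
0010101011111110
1111111101111101
count of 1: 14

14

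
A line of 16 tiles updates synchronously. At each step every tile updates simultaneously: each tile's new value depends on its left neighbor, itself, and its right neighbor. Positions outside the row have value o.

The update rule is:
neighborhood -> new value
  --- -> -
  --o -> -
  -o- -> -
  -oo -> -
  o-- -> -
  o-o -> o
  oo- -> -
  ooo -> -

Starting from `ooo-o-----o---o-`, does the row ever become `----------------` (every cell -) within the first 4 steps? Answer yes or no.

---o-----------o
----------------
all cells are - at step 2

yes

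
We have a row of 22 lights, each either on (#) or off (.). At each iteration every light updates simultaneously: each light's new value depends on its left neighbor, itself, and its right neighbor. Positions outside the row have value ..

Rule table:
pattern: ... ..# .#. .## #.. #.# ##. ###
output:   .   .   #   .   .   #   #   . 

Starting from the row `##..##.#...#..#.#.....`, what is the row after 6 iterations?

.#.....#...#....#.....

.#...###...#..###.....
.#.....#...#....#.....
.#.....#...#....#.....  (fixed point — unchanged through iteration 6)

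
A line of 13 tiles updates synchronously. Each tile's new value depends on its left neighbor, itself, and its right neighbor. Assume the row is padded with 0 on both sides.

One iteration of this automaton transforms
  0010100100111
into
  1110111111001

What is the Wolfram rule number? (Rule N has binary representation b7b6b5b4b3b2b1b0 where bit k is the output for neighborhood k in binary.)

position 11: 111 → 0  (bit 7 = 0)
position 12: 110 → 1  (bit 6 = 1)
position 3: 101 → 0  (bit 5 = 0)
position 5: 100 → 1  (bit 4 = 1)
position 10: 011 → 0  (bit 3 = 0)
position 2: 010 → 1  (bit 2 = 1)
position 1: 001 → 1  (bit 1 = 1)
position 0: 000 → 1  (bit 0 = 1)
bits b7..b0 = 01010111 = 87

87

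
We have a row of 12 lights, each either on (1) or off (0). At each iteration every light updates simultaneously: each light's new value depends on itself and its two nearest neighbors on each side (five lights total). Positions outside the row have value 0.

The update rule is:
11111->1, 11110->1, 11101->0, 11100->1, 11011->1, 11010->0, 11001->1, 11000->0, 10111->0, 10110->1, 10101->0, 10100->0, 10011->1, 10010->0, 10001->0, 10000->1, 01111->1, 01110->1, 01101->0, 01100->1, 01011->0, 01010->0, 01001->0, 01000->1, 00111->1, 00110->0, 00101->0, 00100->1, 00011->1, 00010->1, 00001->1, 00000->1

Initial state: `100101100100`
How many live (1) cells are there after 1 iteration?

7

100001110111
count of 1: 7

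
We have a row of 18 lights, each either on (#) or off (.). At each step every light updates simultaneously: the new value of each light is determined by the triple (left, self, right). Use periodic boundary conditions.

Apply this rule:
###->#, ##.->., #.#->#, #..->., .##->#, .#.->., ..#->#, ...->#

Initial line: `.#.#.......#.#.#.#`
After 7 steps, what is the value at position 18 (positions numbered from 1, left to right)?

#.#..######.#.#.#.
.#..######.#.#.#.#
#..######.#.#.#.#.
..######.#.#.#.#.#
.######.#.#.#.#.#.
######.#.#.#.#.#..
#####.#.#.#.#.#..#
position 18 holds #

#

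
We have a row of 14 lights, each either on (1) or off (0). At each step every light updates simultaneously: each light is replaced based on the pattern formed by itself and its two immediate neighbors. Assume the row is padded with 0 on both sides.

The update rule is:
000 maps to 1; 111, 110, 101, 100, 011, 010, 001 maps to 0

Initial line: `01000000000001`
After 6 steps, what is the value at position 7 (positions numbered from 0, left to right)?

0

00011111111100
11000000000001
00011111111100  (repeats step 1; period 2)
step 6: 11000000000001
position 7 holds 0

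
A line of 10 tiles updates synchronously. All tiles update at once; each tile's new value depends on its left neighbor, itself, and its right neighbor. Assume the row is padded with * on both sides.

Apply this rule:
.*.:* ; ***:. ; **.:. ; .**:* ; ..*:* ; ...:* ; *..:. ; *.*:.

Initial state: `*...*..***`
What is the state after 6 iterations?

iteration 1: ..***.**..
iteration 2: .**...*..*
iteration 3: .*..***.**
iteration 4: .*.**...*.
iteration 5: .*.*..***.
iteration 6: .*.*.**...

.*.*.**...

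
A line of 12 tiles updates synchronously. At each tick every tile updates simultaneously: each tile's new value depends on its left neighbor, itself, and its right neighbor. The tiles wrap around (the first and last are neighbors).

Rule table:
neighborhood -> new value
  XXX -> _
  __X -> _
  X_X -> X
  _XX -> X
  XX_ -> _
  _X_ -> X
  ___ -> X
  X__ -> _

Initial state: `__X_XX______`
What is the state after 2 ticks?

_XX____X____

X_XXX__XXXXX
_XX____X____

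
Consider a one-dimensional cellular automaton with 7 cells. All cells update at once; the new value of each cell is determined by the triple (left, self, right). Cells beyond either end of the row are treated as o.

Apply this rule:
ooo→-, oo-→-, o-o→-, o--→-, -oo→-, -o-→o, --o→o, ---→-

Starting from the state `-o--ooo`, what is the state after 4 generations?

generation 1: -o-o---
generation 2: -o-o--o
generation 3: -o-o-o-
generation 4: -o-o-o-

-o-o-o-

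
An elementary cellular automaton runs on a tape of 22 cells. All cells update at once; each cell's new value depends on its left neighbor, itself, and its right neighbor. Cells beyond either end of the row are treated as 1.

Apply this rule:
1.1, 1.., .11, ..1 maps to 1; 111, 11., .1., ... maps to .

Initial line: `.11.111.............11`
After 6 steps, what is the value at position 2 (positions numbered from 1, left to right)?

11.11..1...........11.
..11.11.1.........11.1
111.11.1.1.......11.11
...11.1.1.1.....11.11.
1.11.1.1.1.1...11.11.1
.11.1.1.1.1.1.11.11.11
position 2 holds 1

1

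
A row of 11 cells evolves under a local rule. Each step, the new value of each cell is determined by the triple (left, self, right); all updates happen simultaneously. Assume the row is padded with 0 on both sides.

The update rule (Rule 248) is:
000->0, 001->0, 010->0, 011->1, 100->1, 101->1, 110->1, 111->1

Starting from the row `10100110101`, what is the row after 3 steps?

step 1: 01010111010
step 2: 00101111101
step 3: 00011111110

00011111110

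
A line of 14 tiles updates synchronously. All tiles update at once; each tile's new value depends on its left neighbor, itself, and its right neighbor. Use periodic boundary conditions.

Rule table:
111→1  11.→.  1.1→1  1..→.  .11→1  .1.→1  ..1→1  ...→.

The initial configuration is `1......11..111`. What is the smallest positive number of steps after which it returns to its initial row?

14

......11..1111
.....11..1111.
....11..1111..
...11..1111...
..11..1111....
.11..1111.....
11..1111......
1..1111......1
..1111......11
.1111......11.
1111......11..
111......11..1
11......11..11
1......11..111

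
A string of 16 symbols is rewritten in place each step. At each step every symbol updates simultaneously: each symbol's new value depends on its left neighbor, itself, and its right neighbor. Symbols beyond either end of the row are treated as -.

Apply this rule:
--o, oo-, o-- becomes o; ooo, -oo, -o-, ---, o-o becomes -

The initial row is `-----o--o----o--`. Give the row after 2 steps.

----o-oo-o--o-o-
---o---o--oo---o

---o---o--oo---o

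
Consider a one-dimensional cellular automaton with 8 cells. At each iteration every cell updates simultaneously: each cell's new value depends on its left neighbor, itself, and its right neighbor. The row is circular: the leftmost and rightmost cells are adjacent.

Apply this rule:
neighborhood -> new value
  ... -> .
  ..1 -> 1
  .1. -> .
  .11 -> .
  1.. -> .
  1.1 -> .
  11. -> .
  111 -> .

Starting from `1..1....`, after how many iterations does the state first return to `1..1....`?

..1....1
.1....1.
1....1..
....1..1
...1..1.
..1..1..
.1..1...
1..1....

8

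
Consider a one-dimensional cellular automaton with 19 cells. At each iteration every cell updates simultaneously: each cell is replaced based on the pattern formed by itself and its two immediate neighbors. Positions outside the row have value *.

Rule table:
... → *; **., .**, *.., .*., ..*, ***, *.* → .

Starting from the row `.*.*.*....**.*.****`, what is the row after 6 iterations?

.*****....********.

iteration 1: .......**..........
iteration 2: .*****....********.
iteration 3: .......**..........  (repeats iteration 1; period 2)
iteration 6: .*****....********.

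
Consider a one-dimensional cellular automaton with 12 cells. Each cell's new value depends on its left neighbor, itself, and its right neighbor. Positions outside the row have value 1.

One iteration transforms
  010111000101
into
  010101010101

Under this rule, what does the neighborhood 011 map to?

At position 3 the neighborhood is 011; the next row has 1 there.

1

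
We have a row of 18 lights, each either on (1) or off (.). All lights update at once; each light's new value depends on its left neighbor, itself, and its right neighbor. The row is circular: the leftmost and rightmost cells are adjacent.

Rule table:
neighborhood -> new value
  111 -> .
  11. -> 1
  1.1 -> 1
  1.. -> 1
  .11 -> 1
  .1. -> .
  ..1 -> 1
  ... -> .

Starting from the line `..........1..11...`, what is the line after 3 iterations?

iteration 1: .........1.11111..
iteration 2: ........1.11...11.
iteration 3: .......1.1111.1111

.......1.1111.1111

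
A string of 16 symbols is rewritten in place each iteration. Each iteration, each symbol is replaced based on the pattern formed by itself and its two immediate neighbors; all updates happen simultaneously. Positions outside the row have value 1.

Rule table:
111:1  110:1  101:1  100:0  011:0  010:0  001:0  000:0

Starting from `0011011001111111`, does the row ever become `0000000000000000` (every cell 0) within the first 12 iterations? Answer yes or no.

yes

0001101000111111
0000110000011111
0000010000001111
0000000000000111
0000000000000011
0000000000000001
0000000000000000
all cells are 0 at iteration 7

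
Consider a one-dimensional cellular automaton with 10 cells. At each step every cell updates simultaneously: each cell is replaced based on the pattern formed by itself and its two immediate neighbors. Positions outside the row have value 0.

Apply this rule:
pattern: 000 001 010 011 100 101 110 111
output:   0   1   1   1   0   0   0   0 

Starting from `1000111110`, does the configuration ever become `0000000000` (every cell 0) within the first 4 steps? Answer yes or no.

1001100000
1011000000
1010000000
1010000000
step 4 is 1010000000, still not uniform 0

no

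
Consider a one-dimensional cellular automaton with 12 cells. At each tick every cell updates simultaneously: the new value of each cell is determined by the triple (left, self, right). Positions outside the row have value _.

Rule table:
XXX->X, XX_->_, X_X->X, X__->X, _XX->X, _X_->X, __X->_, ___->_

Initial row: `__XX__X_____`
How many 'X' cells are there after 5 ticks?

__X_X_XX____
__XXXXX_X___
__XXXX_XXX__
__XXX_XXX_X_
__XX_XXX_XXX
count of X: 8

8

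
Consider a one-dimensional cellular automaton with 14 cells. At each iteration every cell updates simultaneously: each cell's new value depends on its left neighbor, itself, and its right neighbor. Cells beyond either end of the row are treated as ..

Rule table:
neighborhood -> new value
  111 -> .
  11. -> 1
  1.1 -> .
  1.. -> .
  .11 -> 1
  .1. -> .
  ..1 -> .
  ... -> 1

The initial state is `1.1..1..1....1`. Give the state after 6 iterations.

iteration 1: ..........11..
iteration 2: 111111111.11.1
iteration 3: 1.......1.11..
iteration 4: ..11111...11.1
iteration 5: 1.1...1.1.11..
iteration 6: ....1.....11.1

....1.....11.1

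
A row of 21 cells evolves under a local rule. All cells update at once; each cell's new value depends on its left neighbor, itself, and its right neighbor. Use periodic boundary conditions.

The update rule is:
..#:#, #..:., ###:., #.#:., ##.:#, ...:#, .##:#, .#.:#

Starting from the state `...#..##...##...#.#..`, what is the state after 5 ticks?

####.###.####.###.#.#
...#.#.#.#..#.#.#.#.#
.###.#.#.#.##.#.#.#.#
.#.#.#.#.#.##.#.#.#.#
.#.#.#.#.#.##.#.#.#.#

.#.#.#.#.#.##.#.#.#.#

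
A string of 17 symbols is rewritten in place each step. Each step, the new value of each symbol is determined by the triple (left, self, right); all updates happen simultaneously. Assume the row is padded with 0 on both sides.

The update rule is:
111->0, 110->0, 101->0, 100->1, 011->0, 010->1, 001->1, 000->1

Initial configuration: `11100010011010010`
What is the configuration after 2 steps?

00011111100011111
11100000011100000

11100000011100000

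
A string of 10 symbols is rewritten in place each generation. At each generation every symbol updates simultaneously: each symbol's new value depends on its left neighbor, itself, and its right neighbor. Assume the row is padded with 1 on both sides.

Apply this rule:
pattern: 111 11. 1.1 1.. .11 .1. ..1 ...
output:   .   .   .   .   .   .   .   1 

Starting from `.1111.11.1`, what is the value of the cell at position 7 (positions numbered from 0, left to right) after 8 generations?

1

..........
.11111111.
..........  (repeats generation 1; period 2)
generation 8: .11111111.
position 7 holds 1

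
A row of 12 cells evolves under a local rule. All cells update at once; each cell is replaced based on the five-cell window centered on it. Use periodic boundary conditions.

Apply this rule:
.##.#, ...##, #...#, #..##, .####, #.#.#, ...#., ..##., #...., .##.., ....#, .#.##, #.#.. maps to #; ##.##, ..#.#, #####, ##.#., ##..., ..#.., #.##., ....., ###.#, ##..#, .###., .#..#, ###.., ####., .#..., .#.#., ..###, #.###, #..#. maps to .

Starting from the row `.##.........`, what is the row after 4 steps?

###.#......#
#...#.#..##.
#.##..#.###.
##.#...#....

##.#...#....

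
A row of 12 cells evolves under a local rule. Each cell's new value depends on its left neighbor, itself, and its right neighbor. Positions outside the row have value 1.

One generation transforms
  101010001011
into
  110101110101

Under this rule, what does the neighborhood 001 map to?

At position 7 the neighborhood is 001; the next row has 1 there.

1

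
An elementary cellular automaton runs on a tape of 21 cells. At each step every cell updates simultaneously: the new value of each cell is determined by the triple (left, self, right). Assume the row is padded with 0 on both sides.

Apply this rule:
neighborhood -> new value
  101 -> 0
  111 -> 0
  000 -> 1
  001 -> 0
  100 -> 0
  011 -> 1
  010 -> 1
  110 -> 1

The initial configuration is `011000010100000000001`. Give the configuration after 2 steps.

011011010101000000101

011011010101111111101
011011010101000000101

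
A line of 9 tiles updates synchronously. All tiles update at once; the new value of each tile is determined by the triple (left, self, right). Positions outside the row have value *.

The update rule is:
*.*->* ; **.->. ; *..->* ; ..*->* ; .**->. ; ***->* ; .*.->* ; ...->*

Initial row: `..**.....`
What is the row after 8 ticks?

tick 1: **..*****
tick 2: *.**.****
tick 3: .*..*.***
tick 4: ******.**
tick 5: *****.*.*
tick 6: ****.***.
tick 7: ***.*.*.*
tick 8: **.*****.

**.*****.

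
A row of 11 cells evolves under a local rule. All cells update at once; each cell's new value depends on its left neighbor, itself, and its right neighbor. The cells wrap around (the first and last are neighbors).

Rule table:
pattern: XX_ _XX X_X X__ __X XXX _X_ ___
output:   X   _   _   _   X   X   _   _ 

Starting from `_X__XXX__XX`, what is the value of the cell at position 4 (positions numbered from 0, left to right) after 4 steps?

X

___X_XX_X_X
__X___X____
_X___X_____
X___X______
position 4 holds X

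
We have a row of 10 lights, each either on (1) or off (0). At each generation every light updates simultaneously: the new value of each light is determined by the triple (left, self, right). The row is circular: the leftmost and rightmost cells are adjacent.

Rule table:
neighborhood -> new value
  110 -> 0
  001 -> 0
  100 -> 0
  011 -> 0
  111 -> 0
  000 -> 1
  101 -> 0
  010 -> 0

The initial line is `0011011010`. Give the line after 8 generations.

0011111110

1000000000
0011111110
1000000000  (repeats generation 1; period 2)
generation 8: 0011111110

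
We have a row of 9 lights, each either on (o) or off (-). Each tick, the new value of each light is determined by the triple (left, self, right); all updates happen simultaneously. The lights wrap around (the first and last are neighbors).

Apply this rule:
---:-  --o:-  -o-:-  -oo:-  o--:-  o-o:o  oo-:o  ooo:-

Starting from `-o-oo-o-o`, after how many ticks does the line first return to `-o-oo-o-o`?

9

o-o-oo-o-
-o-o-oo-o
o-o-o-oo-
-o-o-o-oo
o-o-o-o-o
oo-o-o-o-
-oo-o-o-o
o-oo-o-o-
-o-oo-o-o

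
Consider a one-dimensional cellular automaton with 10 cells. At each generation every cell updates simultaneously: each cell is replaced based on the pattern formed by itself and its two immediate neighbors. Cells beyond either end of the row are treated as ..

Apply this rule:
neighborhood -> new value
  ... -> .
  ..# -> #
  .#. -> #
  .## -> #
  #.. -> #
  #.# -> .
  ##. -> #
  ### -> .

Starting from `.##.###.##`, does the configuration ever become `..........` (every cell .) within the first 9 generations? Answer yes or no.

no

###.#.#.##
#.#.#.#.##
#.#.#.#.##  (fixed point — unchanged through generation 9)
generation 9 is #.#.#.#.##, still not uniform .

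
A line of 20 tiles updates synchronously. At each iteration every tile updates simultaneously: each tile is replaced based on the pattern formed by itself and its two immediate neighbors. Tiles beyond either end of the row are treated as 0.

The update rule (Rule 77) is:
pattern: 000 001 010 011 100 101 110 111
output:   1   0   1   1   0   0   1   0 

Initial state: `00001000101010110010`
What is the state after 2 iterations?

11101010101010110010
10101010101010110010

10101010101010110010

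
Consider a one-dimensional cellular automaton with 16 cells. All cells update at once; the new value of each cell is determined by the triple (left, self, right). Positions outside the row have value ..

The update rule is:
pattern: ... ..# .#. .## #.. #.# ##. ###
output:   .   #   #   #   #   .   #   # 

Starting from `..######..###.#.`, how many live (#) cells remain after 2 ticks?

15

.############.##
#############.##
count of #: 15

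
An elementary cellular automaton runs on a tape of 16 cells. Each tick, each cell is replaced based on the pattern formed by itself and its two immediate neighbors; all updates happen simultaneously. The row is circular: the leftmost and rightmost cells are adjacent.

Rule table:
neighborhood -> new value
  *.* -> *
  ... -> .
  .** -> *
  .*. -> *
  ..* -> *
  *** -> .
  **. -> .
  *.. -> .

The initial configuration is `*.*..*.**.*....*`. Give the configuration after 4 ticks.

.**.****.**...**
**.**...**...**.
*.**...**...**.*
.**...**...**.**

.**...**...**.**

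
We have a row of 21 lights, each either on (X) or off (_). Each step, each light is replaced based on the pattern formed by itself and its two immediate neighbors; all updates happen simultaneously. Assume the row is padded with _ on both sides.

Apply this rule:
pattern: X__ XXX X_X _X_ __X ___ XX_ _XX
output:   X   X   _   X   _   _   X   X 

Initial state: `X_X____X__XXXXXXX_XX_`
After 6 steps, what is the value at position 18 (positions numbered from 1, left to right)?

step 1: X_XX___XX_XXXXXXX_XXX
step 2: X_XXX__XX_XXXXXXX_XXX
step 3: X_XXXX_XX_XXXXXXX_XXX
step 4: X_XXXX_XX_XXXXXXX_XXX  (fixed point — unchanged through step 6)
position 18 holds _

_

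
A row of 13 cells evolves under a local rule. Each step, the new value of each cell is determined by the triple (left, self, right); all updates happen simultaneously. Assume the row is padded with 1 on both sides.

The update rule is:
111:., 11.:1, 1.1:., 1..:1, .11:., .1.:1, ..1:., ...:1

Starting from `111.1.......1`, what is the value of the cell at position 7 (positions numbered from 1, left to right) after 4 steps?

.

step 1: ..1.1111111..
step 2: 1.1.......11.
step 3: 1.1111111..1.
step 4: 1.......11.1.
position 7 holds .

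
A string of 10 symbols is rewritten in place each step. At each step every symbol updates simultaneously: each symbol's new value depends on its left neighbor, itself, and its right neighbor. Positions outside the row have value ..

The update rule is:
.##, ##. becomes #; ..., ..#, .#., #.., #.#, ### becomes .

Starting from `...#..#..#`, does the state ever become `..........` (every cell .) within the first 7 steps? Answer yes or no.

..........
all cells are . at step 1

yes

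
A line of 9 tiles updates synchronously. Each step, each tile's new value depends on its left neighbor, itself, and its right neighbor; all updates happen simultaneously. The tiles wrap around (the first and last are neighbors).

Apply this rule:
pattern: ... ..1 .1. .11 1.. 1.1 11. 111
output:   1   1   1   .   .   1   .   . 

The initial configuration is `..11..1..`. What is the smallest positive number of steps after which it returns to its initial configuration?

18

11...11.1
...11..1.
111...11.
....11..1
.111...11
1....11..
1.111...1
.1....11.
11.111...
..1....11
.11.111..
1..1....1
..11.111.
11..1....
...11.111
.11..1...
1...11.11
..11..1..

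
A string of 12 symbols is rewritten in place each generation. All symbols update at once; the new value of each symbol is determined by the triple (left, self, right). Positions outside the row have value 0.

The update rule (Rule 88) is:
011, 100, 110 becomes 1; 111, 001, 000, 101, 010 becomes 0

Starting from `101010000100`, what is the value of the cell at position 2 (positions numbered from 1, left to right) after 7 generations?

0

generation 1: 000001000010
generation 2: 000000100001
generation 3: 000000010000
generation 4: 000000001000
generation 5: 000000000100
generation 6: 000000000010
generation 7: 000000000001
position 2 holds 0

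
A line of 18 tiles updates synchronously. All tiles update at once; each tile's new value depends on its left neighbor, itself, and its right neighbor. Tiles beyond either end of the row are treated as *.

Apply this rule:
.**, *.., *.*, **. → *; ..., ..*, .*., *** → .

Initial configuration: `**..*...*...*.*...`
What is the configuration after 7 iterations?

iteration 1: .**..*...*...*.*..
iteration 2: ****..*...*...*.*.
iteration 3: ...**..*...*...*.*
iteration 4: *..***..*...*...**
iteration 5: **.*.**..*...*..*.
iteration 6: .**.****..*...*..*
iteration 7: *****..**..*...*.*

*****..**..*...*.*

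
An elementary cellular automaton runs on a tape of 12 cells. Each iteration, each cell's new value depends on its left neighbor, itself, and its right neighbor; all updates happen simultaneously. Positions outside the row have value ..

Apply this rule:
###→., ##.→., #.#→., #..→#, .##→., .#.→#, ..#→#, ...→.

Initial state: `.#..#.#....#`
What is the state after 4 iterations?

......######

#####.##..##
........##..
.......#..#.
......######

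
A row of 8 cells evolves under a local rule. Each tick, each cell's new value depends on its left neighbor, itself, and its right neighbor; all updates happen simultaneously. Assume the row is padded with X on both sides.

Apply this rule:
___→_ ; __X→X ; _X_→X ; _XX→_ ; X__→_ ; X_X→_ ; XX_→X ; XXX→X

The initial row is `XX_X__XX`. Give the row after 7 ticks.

XX_X_X_X
XX_X_X__
XX_X_X_X  (repeats tick 1; period 2)
tick 7: XX_X_X_X

XX_X_X_X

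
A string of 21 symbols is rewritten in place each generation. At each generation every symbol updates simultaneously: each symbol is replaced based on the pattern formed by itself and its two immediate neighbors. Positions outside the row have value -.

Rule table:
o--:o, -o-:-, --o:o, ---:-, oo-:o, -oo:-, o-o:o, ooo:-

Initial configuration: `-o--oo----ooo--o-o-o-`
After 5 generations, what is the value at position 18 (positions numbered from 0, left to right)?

o-oo-oo--o--ooo-o-o-o
-o-oo-ooo-oo--oo-o-o-
o-o-oo--oo-ooo-oo-o-o
-o-o-ooo-oo--oo-oo-o-
o-o-o--oo-ooo-oo-oo-o
position 18 holds o

o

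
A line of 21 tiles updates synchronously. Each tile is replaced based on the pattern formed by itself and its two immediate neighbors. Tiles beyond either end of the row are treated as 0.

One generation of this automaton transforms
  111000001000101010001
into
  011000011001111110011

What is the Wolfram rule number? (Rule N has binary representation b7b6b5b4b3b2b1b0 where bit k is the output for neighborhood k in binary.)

230

position 1: 111 → 1  (bit 7 = 1)
position 2: 110 → 1  (bit 6 = 1)
position 13: 101 → 1  (bit 5 = 1)
position 3: 100 → 0  (bit 4 = 0)
position 0: 011 → 0  (bit 3 = 0)
position 8: 010 → 1  (bit 2 = 1)
position 7: 001 → 1  (bit 1 = 1)
position 4: 000 → 0  (bit 0 = 0)
bits b7..b0 = 11100110 = 230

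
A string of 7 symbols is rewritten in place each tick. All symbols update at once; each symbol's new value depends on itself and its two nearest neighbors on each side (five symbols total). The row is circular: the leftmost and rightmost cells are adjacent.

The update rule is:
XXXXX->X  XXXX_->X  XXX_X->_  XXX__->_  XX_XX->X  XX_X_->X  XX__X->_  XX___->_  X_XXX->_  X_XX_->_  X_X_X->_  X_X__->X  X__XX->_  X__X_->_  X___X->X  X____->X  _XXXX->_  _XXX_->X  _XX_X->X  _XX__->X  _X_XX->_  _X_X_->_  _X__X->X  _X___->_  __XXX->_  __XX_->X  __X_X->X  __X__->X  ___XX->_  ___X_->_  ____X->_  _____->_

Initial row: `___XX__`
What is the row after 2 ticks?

_X_XXXX

tick 1: ___XX_X
tick 2: _X_XXXX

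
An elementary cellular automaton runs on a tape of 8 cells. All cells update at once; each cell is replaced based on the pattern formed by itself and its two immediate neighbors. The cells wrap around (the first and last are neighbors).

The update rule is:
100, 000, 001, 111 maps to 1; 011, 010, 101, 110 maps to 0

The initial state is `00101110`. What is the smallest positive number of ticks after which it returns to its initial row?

tick 1: 11000101
tick 2: 10111000
tick 3: 00010111
tick 4: 11100010
tick 5: 01011100
tick 6: 10001011
tick 7: 01110001
tick 8: 00101110

8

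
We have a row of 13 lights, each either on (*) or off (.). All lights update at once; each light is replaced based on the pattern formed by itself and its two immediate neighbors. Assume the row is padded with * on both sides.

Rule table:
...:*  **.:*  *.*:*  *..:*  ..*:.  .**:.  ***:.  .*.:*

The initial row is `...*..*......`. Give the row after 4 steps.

**.**....***.

step 1: **.**.******.
step 2: .**.**.....**
step 3: *.**.*****...
step 4: **.**....***.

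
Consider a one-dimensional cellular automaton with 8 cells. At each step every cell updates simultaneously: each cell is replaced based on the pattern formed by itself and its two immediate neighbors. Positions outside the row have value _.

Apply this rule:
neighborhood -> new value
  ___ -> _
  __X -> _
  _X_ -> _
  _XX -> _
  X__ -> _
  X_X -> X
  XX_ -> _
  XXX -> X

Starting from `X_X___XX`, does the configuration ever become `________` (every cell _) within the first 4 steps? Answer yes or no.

_X______
________
all cells are _ at step 2

yes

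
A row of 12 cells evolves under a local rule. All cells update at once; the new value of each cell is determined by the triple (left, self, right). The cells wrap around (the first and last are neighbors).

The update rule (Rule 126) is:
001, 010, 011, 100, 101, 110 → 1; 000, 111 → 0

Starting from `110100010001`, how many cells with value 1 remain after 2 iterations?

9

iteration 1: 011110111011
iteration 2: 110011101111
count of 1: 9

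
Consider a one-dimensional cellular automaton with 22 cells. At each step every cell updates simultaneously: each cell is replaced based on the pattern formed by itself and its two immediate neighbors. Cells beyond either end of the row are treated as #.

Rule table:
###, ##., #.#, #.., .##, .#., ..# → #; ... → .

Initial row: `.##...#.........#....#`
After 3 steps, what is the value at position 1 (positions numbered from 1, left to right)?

####.###.......###..##
#########.....########
##########...#########
position 1 holds #

#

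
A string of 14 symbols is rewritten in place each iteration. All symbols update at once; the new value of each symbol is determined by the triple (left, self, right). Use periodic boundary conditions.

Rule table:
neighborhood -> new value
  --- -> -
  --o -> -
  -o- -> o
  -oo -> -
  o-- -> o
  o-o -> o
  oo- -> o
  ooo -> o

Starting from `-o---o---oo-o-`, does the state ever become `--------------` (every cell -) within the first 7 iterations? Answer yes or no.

no

-oo--oo---oooo
o-oo--oo---ooo
oo-oo--oo---oo
ooo-oo--oo---o
oooo-oo--oo---
-oooo-oo--oo--
--oooo-oo--oo-
iteration 7 is --oooo-oo--oo-, still not uniform -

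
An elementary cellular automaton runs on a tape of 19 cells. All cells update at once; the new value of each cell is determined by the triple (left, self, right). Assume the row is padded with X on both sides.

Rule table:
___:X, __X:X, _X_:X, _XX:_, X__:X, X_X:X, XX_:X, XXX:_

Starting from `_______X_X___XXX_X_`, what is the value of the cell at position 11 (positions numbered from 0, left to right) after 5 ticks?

_

tick 1: XXXXXXXXXXXXX__XXXX
tick 2: ____________XXX____
tick 3: XXXXXXXXXXXX__XXXXX
tick 4: ___________XXX_____
tick 5: XXXXXXXXXXX__XXXXXX
position 11 holds _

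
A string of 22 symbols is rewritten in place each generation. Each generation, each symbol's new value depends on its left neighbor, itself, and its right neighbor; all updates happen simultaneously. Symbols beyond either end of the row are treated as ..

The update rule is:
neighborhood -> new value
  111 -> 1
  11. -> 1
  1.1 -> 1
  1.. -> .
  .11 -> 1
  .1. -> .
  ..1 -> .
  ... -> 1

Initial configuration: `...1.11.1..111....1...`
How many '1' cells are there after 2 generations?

generation 1: 11..1111...111.11...11
generation 2: 11..1111.1.111111.1.11
count of 1: 16

16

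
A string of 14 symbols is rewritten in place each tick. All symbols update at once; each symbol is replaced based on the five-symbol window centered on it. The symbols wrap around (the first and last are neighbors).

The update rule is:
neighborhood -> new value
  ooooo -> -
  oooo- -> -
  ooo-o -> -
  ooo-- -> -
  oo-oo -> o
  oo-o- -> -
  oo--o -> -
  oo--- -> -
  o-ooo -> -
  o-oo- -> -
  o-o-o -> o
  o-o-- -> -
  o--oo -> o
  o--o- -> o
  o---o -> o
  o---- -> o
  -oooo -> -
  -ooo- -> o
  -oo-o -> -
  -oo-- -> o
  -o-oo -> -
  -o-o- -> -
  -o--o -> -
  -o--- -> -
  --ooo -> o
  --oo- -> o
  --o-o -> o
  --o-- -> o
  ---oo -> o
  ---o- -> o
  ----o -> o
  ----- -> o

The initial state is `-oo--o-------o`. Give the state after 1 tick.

--o-oo-ooooooo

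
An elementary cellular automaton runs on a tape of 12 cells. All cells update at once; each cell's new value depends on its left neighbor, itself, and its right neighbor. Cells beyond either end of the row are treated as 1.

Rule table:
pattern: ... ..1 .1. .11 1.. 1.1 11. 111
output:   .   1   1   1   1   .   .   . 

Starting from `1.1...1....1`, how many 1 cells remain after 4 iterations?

5

..11.111..11
111..1..111.
...111111...
1.11.....1.1
count of 1: 5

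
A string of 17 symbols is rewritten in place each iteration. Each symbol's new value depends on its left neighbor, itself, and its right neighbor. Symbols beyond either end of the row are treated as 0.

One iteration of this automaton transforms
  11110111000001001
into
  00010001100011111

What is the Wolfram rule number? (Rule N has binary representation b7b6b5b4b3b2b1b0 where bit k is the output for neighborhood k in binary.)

position 1: 111 → 0  (bit 7 = 0)
position 3: 110 → 1  (bit 6 = 1)
position 4: 101 → 0  (bit 5 = 0)
position 8: 100 → 1  (bit 4 = 1)
position 0: 011 → 0  (bit 3 = 0)
position 13: 010 → 1  (bit 2 = 1)
position 12: 001 → 1  (bit 1 = 1)
position 9: 000 → 0  (bit 0 = 0)
bits b7..b0 = 01010110 = 86

86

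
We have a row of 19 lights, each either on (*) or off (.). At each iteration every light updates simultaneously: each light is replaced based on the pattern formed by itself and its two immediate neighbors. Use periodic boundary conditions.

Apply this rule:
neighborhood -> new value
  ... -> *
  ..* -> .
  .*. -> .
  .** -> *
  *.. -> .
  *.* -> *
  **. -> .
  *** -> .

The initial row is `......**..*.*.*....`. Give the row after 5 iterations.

*****.*....*.*..***
.....*..**..*...*..
****....*.....*...*
.....**...***...*.*
.***.*..*.*...*..*.

.***.*..*.*...*..*.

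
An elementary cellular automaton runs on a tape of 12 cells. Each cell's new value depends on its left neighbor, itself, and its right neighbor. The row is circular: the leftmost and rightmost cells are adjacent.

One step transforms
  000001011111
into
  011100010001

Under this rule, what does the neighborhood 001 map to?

At position 4 the neighborhood is 001; the next row has 0 there.

0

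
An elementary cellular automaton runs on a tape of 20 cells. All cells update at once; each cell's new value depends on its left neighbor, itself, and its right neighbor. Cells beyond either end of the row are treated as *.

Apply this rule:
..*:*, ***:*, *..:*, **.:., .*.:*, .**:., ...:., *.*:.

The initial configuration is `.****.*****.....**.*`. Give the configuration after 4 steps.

...*..*..*.*..**....

..**...***.*...*....
**..*.*.*..**.***..*
*.***.*.***....*.**.
...*..*..*.*..**....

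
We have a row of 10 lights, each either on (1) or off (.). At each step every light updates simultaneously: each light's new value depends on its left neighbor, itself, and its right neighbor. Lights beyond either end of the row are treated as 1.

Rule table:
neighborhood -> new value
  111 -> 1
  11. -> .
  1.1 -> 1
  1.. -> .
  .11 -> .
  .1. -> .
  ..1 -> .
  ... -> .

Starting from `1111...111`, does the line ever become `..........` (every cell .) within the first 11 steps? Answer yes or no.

yes

111.....11
11.......1
1.........
..........
all cells are . at step 4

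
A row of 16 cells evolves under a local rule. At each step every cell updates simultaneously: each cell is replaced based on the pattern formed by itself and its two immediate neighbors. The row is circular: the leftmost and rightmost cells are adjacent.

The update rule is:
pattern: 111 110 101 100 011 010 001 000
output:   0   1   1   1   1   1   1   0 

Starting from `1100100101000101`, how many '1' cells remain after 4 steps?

10

step 1: 0111111111101111
step 2: 1100000000111001
step 3: 0110000001101111
step 4: 1111000011111001
count of 1: 10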